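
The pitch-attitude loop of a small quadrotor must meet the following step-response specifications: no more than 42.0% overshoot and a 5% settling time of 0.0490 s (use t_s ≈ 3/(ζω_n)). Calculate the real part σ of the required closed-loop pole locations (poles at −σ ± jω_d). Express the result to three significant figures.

The settling-time spec alone fixes σ = ζω_n = 3/t_s = 3/0.0490 = 61.2.
(Overshoot then fixes ζ = 0.266 and hence ω_d = σ·√(1−ζ²)/ζ = 222 rad/s.)

σ ≈ 61.2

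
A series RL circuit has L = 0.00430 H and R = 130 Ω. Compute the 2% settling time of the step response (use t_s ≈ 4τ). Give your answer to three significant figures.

t_s ≈ 0.000132 s

τ = L/R = 0.00430/130 = 0.0000331 s.
t_s ≈ 4τ = 0.000132 s.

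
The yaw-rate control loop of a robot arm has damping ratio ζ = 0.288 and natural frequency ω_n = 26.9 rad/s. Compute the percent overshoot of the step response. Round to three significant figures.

%OS ≈ 38.9%

For an underdamped second-order system, %OS = 100·exp(−πζ/√(1−ζ²)).
πζ/√(1−ζ²) = π·0.288/√(1−0.0829) = 0.9448, so %OS = 100·e^(−0.9448) = 38.9%.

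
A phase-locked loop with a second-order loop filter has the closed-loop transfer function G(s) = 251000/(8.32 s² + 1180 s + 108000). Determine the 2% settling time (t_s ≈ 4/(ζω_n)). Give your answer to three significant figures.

Dividing through by 8.32: denominator becomes s² + 141.8 s + 12980.
So ω_n = √12980 = 114 rad/s and ζ = 141.8/(2·114) = 0.622.
t_s ≈ 4/(ζω_n) = 0.0564 s.

t_s ≈ 0.0564 s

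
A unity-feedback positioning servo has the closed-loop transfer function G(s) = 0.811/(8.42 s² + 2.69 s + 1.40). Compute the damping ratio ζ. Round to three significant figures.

ζ ≈ 0.392

Dividing through by 8.42: denominator becomes s² + 0.3195 s + 0.1663.
So ω_n = √0.1663 = 0.408 rad/s and ζ = 0.3195/(2·0.408) = 0.392.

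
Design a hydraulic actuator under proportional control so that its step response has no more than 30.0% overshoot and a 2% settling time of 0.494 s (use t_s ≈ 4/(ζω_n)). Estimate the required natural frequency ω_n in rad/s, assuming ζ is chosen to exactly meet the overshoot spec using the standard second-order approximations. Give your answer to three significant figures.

ζ = −ln(OS)/√(π² + (ln OS)²). With OS = 0.300, ln OS = −1.204 and ζ = 1.204/3.364 = 0.358.
Then ω_n = 4/(ζ t_s) = 4/(0.358 × 0.494) = 22.6 rad/s.

ω_n ≈ 22.6 rad/s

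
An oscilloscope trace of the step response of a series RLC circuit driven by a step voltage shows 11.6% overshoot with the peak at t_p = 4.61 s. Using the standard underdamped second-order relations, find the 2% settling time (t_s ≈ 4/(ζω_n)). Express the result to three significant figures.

t_s ≈ 8.56 s

The overshoot fixes ζ = −ln(OS)/√(π²+ln²(OS)) = 0.566.
From t_p = π/ω_d, ω_d = π/4.61 = 0.681 rad/s, so ω_n = ω_d/√(1−ζ²) = 0.826 rad/s.
t_s ≈ 4/(ζω_n) = 4/(0.566·0.826) = 8.56 s.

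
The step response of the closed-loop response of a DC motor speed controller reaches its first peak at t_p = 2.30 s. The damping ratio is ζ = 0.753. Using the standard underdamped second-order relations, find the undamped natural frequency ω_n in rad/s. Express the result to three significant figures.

Peak time t_p = π/ω_d, so ω_d = π/t_p = π/2.30 = 1.37 rad/s.
ω_n = ω_d/√(1−ζ²) = 1.37/√0.433 = 2.08 rad/s.

ω_n ≈ 2.08 rad/s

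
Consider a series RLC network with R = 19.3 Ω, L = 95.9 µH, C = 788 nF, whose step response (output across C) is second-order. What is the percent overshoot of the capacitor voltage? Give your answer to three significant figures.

%OS ≈ 0.344%

For a series RLC circuit (capacitor voltage as output), ω_n = 1/√(LC) = 1/√(95.9 µH · 788 nF) = 115000 rad/s.
ζ = (R/2)·√(C/L) = (19.3/2)·√(788 nF/95.9 µH) = 0.875.
%OS = 100 e^{−πζ/√(1−ζ²)} with ζ = 0.875 gives 0.344%.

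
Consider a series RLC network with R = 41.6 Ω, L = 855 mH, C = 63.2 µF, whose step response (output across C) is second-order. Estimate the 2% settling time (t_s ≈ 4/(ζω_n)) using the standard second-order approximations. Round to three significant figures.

t_s ≈ 0.164 s

For a series RLC circuit (capacitor voltage as output), ω_n = 1/√(LC) = 1/√(855 mH · 63.2 µF) = 136 rad/s.
ζ = (R/2)·√(C/L) = (41.6/2)·√(63.2 µF/855 mH) = 0.179.
t_s ≈ 4/(ζω_n) = 0.164 s.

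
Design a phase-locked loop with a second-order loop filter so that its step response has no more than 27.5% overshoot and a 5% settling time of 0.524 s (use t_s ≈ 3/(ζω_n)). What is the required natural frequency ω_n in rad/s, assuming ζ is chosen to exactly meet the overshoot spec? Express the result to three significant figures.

ω_n ≈ 15.1 rad/s

ζ = −ln(OS)/√(π² + (ln OS)²). With OS = 0.275, ln OS = −1.291 and ζ = 1.291/3.397 = 0.380.
From t_s ≈ 3/(ζω_n): ω_n = 3/(ζ·t_s) = 3/(0.380·0.524) = 15.1 rad/s.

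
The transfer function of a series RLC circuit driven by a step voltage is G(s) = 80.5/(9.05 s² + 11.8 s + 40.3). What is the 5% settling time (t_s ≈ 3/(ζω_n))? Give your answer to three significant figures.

t_s ≈ 4.60 s

Dividing through by 9.05: denominator becomes s² + 1.304 s + 4.453.
So ω_n = √4.453 = 2.11 rad/s and ζ = 1.304/(2·2.11) = 0.309.
t_s ≈ 3/(ζω_n) = 4.60 s.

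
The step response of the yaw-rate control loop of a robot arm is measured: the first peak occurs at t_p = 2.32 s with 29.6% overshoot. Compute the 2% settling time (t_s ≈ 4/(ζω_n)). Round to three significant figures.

t_s ≈ 7.62 s

From the overshoot, ζ = −ln(OS)/√(π²+ln²(OS)) = 0.361.
t_p = π/ω_d ⇒ ω_d = 1.35 rad/s; then ω_n = ω_d/√(1−ζ²) = 1.45 rad/s.
t_s ≈ 4/(ζω_n) = 4/(0.361·1.45) = 7.62 s.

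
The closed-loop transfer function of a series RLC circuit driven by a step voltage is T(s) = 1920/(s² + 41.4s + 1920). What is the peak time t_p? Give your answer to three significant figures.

ω_n = √1920 = 43.8 rad/s; ζ = 41.4/(2·43.8) = 0.472.
ω_d = 43.8·√(1 − 0.472²) = 38.6 rad/s. Then t_p = π/ω_d = 0.0813 s.

t_p ≈ 0.0813 s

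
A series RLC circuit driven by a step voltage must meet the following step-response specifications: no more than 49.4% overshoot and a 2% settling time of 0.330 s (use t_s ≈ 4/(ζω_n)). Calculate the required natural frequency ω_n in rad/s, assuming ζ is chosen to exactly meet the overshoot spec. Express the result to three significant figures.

ζ = −ln(OS)/√(π² + (ln OS)²). With OS = 0.494, ln OS = −0.7052 and ζ = 0.7052/3.220 = 0.219.
Then ω_n = 4/(ζ t_s) = 4/(0.219 × 0.330) = 55.3 rad/s.

ω_n ≈ 55.3 rad/s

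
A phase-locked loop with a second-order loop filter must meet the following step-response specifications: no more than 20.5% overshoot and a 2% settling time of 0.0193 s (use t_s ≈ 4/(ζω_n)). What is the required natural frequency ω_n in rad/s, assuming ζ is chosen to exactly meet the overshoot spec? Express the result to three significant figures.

ω_n ≈ 460 rad/s

Inverting the overshoot relation: ζ = |ln 0.205|/√(π² + ln²0.205) = 0.450.
From t_s ≈ 4/(ζω_n): ω_n = 4/(ζ·t_s) = 4/(0.450·0.0193) = 460 rad/s.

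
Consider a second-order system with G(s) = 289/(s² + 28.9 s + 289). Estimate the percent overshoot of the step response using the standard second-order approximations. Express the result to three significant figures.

%OS ≈ 0.629%

Matching coefficients with s² + 2ζω_n s + ω_n² gives ω_n² = 289 ⇒ ω_n = 17.0 rad/s, and ζ = 28.9/(2ω_n) = 0.850.
%OS = 100·exp(−πζ/√(1−ζ²)) = 0.629%.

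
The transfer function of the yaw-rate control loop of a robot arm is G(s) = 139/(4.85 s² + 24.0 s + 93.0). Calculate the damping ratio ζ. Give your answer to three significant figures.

ζ ≈ 0.565

Dividing through by 4.85: denominator becomes s² + 4.948 s + 19.18.
So ω_n = √19.18 = 4.38 rad/s and ζ = 4.948/(2·4.38) = 0.565.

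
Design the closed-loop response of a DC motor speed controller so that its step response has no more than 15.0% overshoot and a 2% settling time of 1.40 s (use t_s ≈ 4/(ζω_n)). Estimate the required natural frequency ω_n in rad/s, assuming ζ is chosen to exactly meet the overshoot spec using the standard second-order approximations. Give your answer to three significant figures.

ζ = −ln(OS)/√(π² + (ln OS)²). With OS = 0.150, ln OS = −1.897 and ζ = 1.897/3.670 = 0.517.
Then ω_n = 4/(ζ t_s) = 4/(0.517 × 1.40) = 5.53 rad/s.

ω_n ≈ 5.53 rad/s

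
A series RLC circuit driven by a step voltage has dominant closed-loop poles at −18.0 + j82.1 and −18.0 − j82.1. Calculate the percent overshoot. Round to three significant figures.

|pole| = ω_n = √(18.0² + 82.1²) = 84.1 rad/s; ζ = cos θ = σ/ω_n = 0.214.
Overshoot: exp(−π·0.214/√(1−0.214²)) = 0.502, i.e. 50.2%.

%OS ≈ 50.2%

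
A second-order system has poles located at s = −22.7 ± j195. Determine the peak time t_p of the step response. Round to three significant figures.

t_p = π/ω_d with ω_d = 195 (the imaginary part), so t_p = 0.0161 s.

t_p ≈ 0.0161 s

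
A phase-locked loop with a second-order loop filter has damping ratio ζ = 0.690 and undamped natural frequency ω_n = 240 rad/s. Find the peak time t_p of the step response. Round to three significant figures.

The damped frequency is ω_d = ω_n√(1−ζ²) = 240·√(1−0.476) = 174 rad/s.
Peak time t_p = π/ω_d = π/174 = 0.0181 s.

t_p ≈ 0.0181 s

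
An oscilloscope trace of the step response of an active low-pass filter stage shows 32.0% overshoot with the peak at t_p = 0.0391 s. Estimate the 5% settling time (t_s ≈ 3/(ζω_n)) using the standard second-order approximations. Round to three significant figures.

t_s ≈ 0.103 s

ζ from %OS: ζ = |ln 0.320|/√(π²+ln²0.320) = 0.341.
From t_p = π/ω_d, ω_d = π/0.0391 = 80.3 rad/s, so ω_n = ω_d/√(1−ζ²) = 85.5 rad/s.
t_s ≈ 3/(ζω_n) = 3/(0.341·85.5) = 0.103 s.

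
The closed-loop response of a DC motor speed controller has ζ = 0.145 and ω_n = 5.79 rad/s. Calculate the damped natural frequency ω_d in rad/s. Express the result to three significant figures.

ω_d ≈ 5.73 rad/s

ω_d = ω_n√(1−ζ²) = 5.79·√0.979 = 5.73 rad/s.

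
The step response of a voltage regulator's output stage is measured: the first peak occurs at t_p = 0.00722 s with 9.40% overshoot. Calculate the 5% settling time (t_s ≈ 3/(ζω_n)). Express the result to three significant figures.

t_s ≈ 0.00916 s

The overshoot fixes ζ = −ln(OS)/√(π²+ln²(OS)) = 0.601.
From t_p = π/ω_d, ω_d = π/0.00722 = 435 rad/s, so ω_n = ω_d/√(1−ζ²) = 545 rad/s.
t_s ≈ 3/(ζω_n) = 3/(0.601·545) = 0.00916 s.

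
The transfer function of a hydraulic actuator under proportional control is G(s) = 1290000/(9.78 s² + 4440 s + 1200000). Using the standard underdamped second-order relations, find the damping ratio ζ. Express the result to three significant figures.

ζ ≈ 0.648

Dividing through by 9.78: denominator becomes s² + 454.0 s + 122700.
So ω_n = √122700 = 350 rad/s and ζ = 454.0/(2·350) = 0.648.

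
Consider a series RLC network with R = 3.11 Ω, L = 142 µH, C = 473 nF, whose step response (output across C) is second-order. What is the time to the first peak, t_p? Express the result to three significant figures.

t_p ≈ 0.0000259 s

For a series RLC circuit (capacitor voltage as output), ω_n = 1/√(LC) = 1/√(142 µH · 473 nF) = 122000 rad/s.
ζ = (R/2)·√(C/L) = (3.11/2)·√(473 nF/142 µH) = 0.0897.
The damped frequency ω_d = ω_n√(1−ζ²) = 122000 rad/s. t_p = π/ω_d = 0.0000259 s.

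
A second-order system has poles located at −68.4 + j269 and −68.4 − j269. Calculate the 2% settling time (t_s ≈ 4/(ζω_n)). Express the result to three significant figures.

For poles at −σ ± jω_d, ζω_n = σ = 68.4, so t_s ≈ 4/σ = 0.0585 s.

t_s ≈ 0.0585 s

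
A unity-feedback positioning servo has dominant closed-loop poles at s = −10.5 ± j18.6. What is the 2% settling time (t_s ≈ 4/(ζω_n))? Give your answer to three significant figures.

t_s ≈ 0.381 s

For poles at −σ ± jω_d, ζω_n = σ = 10.5, so t_s ≈ 4/σ = 0.381 s.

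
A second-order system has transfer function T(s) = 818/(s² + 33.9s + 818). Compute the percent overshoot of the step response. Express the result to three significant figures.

%OS ≈ 9.91%

Matching coefficients with s² + 2ζω_n s + ω_n² gives ω_n² = 818 ⇒ ω_n = 28.6 rad/s, and ζ = 33.9/(2ω_n) = 0.593.
%OS = 100 e^{−πζ/√(1−ζ²)} with ζ = 0.593 gives 9.91%.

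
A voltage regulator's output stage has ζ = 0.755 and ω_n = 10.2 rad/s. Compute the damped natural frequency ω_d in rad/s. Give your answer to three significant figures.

ω_d = ω_n√(1−ζ²) = 10.2·√0.430 = 6.69 rad/s.

ω_d ≈ 6.69 rad/s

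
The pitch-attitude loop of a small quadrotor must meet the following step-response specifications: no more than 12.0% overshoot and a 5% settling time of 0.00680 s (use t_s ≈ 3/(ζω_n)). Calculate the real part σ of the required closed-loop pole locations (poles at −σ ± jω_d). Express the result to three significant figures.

The settling-time spec alone fixes σ = ζω_n = 3/t_s = 3/0.00680 = 441.
(Overshoot then fixes ζ = 0.559 and hence ω_d = σ·√(1−ζ²)/ζ = 654 rad/s.)

σ ≈ 441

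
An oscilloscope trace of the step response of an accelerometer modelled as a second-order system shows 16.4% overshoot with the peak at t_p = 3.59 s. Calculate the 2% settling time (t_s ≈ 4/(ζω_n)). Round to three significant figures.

ζ from %OS: ζ = |ln 0.164|/√(π²+ln²0.164) = 0.499.
t_p = π/ω_d ⇒ ω_d = 0.875 rad/s; then ω_n = ω_d/√(1−ζ²) = 1.01 rad/s.
t_s ≈ 4/(ζω_n) = 4/(0.499·1.01) = 7.94 s.

t_s ≈ 7.94 s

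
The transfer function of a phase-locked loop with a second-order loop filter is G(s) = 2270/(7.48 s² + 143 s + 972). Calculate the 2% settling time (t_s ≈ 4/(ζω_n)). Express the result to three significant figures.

t_s ≈ 0.418 s

Dividing through by 7.48: denominator becomes s² + 19.12 s + 129.9.
So ω_n = √129.9 = 11.4 rad/s and ζ = 19.12/(2·11.4) = 0.839.
t_s ≈ 4/(ζω_n) = 0.418 s.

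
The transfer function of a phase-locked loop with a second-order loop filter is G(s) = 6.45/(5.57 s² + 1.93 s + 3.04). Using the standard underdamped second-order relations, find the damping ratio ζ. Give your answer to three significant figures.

ζ ≈ 0.235

Dividing through by 5.57: denominator becomes s² + 0.3465 s + 0.5458.
So ω_n = √0.5458 = 0.739 rad/s and ζ = 0.3465/(2·0.739) = 0.235.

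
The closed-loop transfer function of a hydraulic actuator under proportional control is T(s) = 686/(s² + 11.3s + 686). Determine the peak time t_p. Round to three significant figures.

t_p ≈ 0.123 s

Matching coefficients with s² + 2ζω_n s + ω_n² gives ω_n² = 686 ⇒ ω_n = 26.2 rad/s, and ζ = 11.3/(2ω_n) = 0.216.
ω_d = ω_n√(1−ζ²) = 25.6 rad/s. Then t_p = π/ω_d = 0.123 s.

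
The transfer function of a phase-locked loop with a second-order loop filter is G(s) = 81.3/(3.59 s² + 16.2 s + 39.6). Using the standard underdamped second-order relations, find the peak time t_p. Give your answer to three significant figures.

t_p ≈ 1.29 s

Dividing through by 3.59: denominator becomes s² + 4.513 s + 11.03.
So ω_n = √11.03 = 3.32 rad/s and ζ = 4.513/(2·3.32) = 0.679.
ω_d = ω_n√(1−ζ²) = 2.44 rad/s. t_p = π/ω_d = 1.29 s.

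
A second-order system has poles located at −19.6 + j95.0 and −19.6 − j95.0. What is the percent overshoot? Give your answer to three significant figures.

|pole| = ω_n = √(19.6² + 95.0²) = 97.0 rad/s; ζ = cos θ = σ/ω_n = 0.202.
Overshoot: exp(−π·0.202/√(1−0.202²)) = 0.523, i.e. 52.3%.

%OS ≈ 52.3%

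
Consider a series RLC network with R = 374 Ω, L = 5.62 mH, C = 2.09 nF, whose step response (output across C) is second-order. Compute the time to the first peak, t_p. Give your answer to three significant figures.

For a series RLC circuit (capacitor voltage as output), ω_n = 1/√(LC) = 1/√(5.62 mH · 2.09 nF) = 292000 rad/s.
ζ = (R/2)·√(C/L) = (374/2)·√(2.09 nF/5.62 mH) = 0.114.
ω_d = ω_n√(1−ζ²) = 290000 rad/s. t_p = π/ω_d = 0.0000108 s.

t_p ≈ 0.0000108 s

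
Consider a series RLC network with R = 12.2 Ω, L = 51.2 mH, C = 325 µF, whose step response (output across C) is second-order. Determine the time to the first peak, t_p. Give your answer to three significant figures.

t_p ≈ 0.0147 s

For a series RLC circuit (capacitor voltage as output), ω_n = 1/√(LC) = 1/√(51.2 mH · 325 µF) = 245 rad/s.
ζ = (R/2)·√(C/L) = (12.2/2)·√(325 µF/51.2 mH) = 0.486.
ω_d = 245·√(1 − 0.486²) = 214 rad/s. t_p = π/ω_d = 0.0147 s.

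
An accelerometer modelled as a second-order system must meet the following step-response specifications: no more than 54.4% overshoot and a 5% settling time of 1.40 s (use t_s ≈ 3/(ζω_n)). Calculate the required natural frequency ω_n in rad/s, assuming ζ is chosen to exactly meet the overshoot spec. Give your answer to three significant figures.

Inverting the overshoot relation: ζ = |ln 0.544|/√(π² + ln²0.544) = 0.190.
Then ω_n = 3/(ζ t_s) = 3/(0.190 × 1.40) = 11.3 rad/s.

ω_n ≈ 11.3 rad/s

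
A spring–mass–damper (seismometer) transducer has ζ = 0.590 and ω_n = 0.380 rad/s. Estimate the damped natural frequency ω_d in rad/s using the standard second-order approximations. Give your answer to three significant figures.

ω_d ≈ 0.307 rad/s

ω_d = ω_n√(1−ζ²) = 0.380·√0.652 = 0.307 rad/s.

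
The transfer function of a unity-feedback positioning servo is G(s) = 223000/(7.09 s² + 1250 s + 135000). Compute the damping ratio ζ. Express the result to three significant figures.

ζ ≈ 0.639

Dividing through by 7.09: denominator becomes s² + 176.3 s + 19040.
So ω_n = √19040 = 138 rad/s and ζ = 176.3/(2·138) = 0.639.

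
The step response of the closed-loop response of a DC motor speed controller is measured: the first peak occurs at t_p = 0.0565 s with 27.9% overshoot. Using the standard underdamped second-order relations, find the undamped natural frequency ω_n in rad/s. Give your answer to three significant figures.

ω_n ≈ 60.0 rad/s

ζ from %OS: ζ = |ln 0.279|/√(π²+ln²0.279) = 0.376.
From t_p = π/ω_d, ω_d = π/0.0565 = 55.6 rad/s, so ω_n = ω_d/√(1−ζ²) = 60.0 rad/s.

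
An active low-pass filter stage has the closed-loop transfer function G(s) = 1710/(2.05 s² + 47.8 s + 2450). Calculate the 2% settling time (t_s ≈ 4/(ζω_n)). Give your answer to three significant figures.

t_s ≈ 0.343 s

Dividing through by 2.05: denominator becomes s² + 23.32 s + 1195.
So ω_n = √1195 = 34.6 rad/s and ζ = 23.32/(2·34.6) = 0.337.
t_s ≈ 4/(ζω_n) = 0.343 s.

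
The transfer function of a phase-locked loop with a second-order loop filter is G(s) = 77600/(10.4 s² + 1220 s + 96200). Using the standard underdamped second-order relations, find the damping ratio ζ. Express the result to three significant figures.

ζ ≈ 0.610

Dividing through by 10.4: denominator becomes s² + 117.3 s + 9250.
So ω_n = √9250 = 96.2 rad/s and ζ = 117.3/(2·96.2) = 0.610.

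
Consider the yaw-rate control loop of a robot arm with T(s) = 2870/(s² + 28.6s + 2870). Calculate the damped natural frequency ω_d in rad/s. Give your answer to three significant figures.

ω_d ≈ 51.6 rad/s

Matching coefficients with s² + 2ζω_n s + ω_n² gives ω_n² = 2870 ⇒ ω_n = 53.6 rad/s, and ζ = 28.6/(2ω_n) = 0.267.
ω_d = ω_n√(1−ζ²) = 51.6 rad/s.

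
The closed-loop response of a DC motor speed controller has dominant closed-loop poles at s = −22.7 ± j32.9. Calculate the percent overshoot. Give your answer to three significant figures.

|pole| = ω_n = √(22.7² + 32.9²) = 40.0 rad/s; ζ = cos θ = σ/ω_n = 0.568.
%OS = 100 e^{−πζ/√(1−ζ²)} with ζ = 0.568 gives 11.4%.

%OS ≈ 11.4%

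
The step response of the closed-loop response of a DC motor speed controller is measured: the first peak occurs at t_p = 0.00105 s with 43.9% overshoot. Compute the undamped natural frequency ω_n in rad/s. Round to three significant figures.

ω_n ≈ 3090 rad/s

From the overshoot, ζ = −ln(OS)/√(π²+ln²(OS)) = 0.253.
From t_p = π/ω_d, ω_d = π/0.00105 = 2990 rad/s, so ω_n = ω_d/√(1−ζ²) = 3090 rad/s.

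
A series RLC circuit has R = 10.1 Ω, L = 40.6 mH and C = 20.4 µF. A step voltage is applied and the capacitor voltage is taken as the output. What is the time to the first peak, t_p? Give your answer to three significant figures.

For a series RLC circuit (capacitor voltage as output), ω_n = 1/√(LC) = 1/√(40.6 mH · 20.4 µF) = 1100 rad/s.
ζ = (R/2)·√(C/L) = (10.1/2)·√(20.4 µF/40.6 mH) = 0.113.
ω_d = ω_n√(1−ζ²) = 1090 rad/s. t_p = π/ω_d = 0.00288 s.

t_p ≈ 0.00288 s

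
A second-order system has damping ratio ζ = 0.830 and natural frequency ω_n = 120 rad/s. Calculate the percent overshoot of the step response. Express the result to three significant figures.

For an underdamped second-order system, %OS = 100·exp(−πζ/√(1−ζ²)).
πζ/√(1−ζ²) = π·0.830/√(1−0.689) = 4.675, so %OS = 100·e^(−4.675) = 0.933%.

%OS ≈ 0.933%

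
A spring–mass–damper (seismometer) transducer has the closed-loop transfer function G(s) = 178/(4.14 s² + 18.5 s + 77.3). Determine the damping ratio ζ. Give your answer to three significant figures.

Dividing through by 4.14: denominator becomes s² + 4.469 s + 18.67.
So ω_n = √18.67 = 4.32 rad/s and ζ = 4.469/(2·4.32) = 0.517.

ζ ≈ 0.517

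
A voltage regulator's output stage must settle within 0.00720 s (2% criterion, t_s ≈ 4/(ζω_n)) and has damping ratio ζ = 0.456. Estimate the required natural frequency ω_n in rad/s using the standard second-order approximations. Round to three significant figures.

ω_n ≈ 1220 rad/s

Rearranging t_s ≈ 4/(ζω_n) gives ω_n = 4/(ζ·t_s) = 4/(0.456 × 0.00720) = 1220 rad/s.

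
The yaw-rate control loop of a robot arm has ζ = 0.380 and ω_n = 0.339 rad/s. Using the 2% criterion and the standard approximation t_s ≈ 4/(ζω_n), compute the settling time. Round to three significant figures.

t_s ≈ 31.1 s

t_s ≈ 4/(ζω_n) = 4/(0.380 × 0.339) = 31.1 s.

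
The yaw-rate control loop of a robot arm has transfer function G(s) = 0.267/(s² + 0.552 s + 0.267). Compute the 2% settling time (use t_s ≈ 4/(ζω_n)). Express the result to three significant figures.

ω_n = √0.267 = 0.517 rad/s; ζ = 0.552/(2·0.517) = 0.534.
t_s ≈ 4/(ζω_n) = 4/(0.534·0.517) = 14.5 s.

t_s ≈ 14.5 s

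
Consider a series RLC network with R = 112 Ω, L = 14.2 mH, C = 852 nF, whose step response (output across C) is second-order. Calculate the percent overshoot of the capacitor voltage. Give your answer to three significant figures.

For a series RLC circuit (capacitor voltage as output), ω_n = 1/√(LC) = 1/√(14.2 mH · 852 nF) = 9090 rad/s.
ζ = (R/2)·√(C/L) = (112/2)·√(852 nF/14.2 mH) = 0.434.
Overshoot: exp(−π·0.434/√(1−0.434²)) = 0.220, i.e. 22.0%.

%OS ≈ 22.0%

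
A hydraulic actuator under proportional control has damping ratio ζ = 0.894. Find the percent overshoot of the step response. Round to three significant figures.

For an underdamped second-order system, %OS = 100·exp(−πζ/√(1−ζ²)).
πζ/√(1−ζ²) = π·0.894/√(1−0.799) = 6.268, so %OS = 100·e^(−6.268) = 0.190%.

%OS ≈ 0.190%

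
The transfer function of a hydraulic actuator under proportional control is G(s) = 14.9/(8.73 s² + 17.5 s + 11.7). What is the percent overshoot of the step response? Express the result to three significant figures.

%OS ≈ 0.436%

Dividing through by 8.73: denominator becomes s² + 2.005 s + 1.340.
So ω_n = √1.340 = 1.16 rad/s and ζ = 2.005/(2·1.16) = 0.866.
Overshoot: exp(−π·0.866/√(1−0.866²)) = 0.00436, i.e. 0.436%.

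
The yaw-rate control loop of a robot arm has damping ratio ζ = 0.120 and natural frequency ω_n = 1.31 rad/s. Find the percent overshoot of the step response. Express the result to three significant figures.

%OS ≈ 68.4%

For an underdamped second-order system, %OS = 100·exp(−πζ/√(1−ζ²)).
πζ/√(1−ζ²) = π·0.120/√(1−0.0144) = 0.3797, so %OS = 100·e^(−0.3797) = 68.4%.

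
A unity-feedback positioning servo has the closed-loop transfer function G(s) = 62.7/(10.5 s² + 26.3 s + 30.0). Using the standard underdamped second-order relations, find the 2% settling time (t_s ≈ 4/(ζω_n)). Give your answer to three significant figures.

Dividing through by 10.5: denominator becomes s² + 2.505 s + 2.857.
So ω_n = √2.857 = 1.69 rad/s and ζ = 2.505/(2·1.69) = 0.741.
t_s ≈ 4/(ζω_n) = 3.19 s.

t_s ≈ 3.19 s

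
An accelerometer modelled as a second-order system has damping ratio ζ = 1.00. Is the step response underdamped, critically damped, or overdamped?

Since ζ = 1, the system is critically damped.

critically damped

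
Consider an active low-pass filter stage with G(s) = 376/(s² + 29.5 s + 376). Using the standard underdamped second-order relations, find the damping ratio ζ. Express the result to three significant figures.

ζ ≈ 0.761

Matching coefficients with s² + 2ζω_n s + ω_n² gives ω_n² = 376 ⇒ ω_n = 19.4 rad/s, and ζ = 29.5/(2ω_n) = 0.761.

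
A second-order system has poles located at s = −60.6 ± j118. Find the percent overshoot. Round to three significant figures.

%OS ≈ 19.9%

The poles are at −σ ± jω_d with σ = 60.6 and ω_d = 118, so ω_n = √(σ²+ω_d²) = 133 rad/s and ζ = σ/ω_n = 0.457.
%OS = 100 e^{−πζ/√(1−ζ²)} with ζ = 0.457 gives 19.9%.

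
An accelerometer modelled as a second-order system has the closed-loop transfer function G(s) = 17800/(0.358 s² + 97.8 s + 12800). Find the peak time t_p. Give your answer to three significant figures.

t_p ≈ 0.0240 s

Dividing through by 0.358: denominator becomes s² + 273.2 s + 35750.
So ω_n = √35750 = 189 rad/s and ζ = 273.2/(2·189) = 0.722.
ω_d = 189·√(1 − 0.722²) = 131 rad/s. t_p = π/ω_d = 0.0240 s.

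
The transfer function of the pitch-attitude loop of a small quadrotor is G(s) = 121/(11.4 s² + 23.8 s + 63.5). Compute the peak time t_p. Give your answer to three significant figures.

t_p ≈ 1.48 s

Dividing through by 11.4: denominator becomes s² + 2.088 s + 5.570.
So ω_n = √5.570 = 2.36 rad/s and ζ = 2.088/(2·2.36) = 0.442.
ω_d = ω_n√(1−ζ²) = 2.12 rad/s. t_p = π/ω_d = 1.48 s.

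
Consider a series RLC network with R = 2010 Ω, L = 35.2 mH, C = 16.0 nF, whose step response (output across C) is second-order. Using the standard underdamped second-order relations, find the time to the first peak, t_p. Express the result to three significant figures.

For a series RLC circuit (capacitor voltage as output), ω_n = 1/√(LC) = 1/√(35.2 mH · 16.0 nF) = 42100 rad/s.
ζ = (R/2)·√(C/L) = (2010/2)·√(16.0 nF/35.2 mH) = 0.678.
The damped frequency ω_d = ω_n√(1−ζ²) = 31000 rad/s. t_p = π/ω_d = 0.000101 s.

t_p ≈ 0.000101 s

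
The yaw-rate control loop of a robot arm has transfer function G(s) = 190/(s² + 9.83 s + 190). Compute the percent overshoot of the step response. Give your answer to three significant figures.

%OS ≈ 30.1%

ω_n = √190 = 13.8 rad/s; ζ = 9.83/(2·13.8) = 0.357.
%OS = 100·exp(−πζ/√(1−ζ²)) = 30.1%.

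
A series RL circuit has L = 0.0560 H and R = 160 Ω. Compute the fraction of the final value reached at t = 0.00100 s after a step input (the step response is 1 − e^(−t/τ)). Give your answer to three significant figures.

τ = L/R = 0.0560/160 = 0.000350 s.
y(t)/y_∞ = 1 − e^(−t/τ) = 1 − e^(−0.00100/0.000350) = 1 − e^(−2.86) = 0.943.

y/y_∞ ≈ 0.943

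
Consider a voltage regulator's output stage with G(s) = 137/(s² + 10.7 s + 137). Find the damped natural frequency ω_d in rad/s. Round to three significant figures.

ω_n = √137 = 11.7 rad/s; ζ = 10.7/(2·11.7) = 0.457.
ω_d = 11.7·√(1 − 0.457²) = 10.4 rad/s.

ω_d ≈ 10.4 rad/s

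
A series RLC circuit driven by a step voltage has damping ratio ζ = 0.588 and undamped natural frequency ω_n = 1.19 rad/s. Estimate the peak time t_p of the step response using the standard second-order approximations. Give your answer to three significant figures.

t_p ≈ 3.26 s

The damped frequency is ω_d = ω_n√(1−ζ²) = 1.19·√(1−0.346) = 0.963 rad/s.
Peak time t_p = π/ω_d = π/0.963 = 3.26 s.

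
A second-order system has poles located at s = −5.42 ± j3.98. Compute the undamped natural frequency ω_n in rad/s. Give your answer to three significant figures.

With σ = 5.42, ω_d = 3.98: ω_n = √(σ²+ω_d²) = 6.72 rad/s, ζ = σ/ω_n = 0.806.

ω_n ≈ 6.72 rad/s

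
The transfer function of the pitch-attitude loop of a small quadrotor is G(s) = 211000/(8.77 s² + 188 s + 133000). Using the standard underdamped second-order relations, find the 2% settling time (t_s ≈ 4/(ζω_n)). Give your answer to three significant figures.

t_s ≈ 0.373 s

Dividing through by 8.77: denominator becomes s² + 21.44 s + 15170.
So ω_n = √15170 = 123 rad/s and ζ = 21.44/(2·123) = 0.0870.
t_s ≈ 4/(ζω_n) = 0.373 s.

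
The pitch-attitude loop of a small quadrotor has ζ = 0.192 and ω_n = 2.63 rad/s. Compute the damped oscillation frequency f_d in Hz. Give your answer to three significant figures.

f_d ≈ 0.411 Hz

ω_d = ω_n√(1−ζ²) = 2.63·√0.963 = 2.58 rad/s.
f_d = ω_d/(2π) = 0.411 Hz.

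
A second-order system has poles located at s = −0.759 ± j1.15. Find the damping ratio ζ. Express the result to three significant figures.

ζ ≈ 0.551

The poles are at −σ ± jω_d with σ = 0.759 and ω_d = 1.15, so ω_n = √(σ²+ω_d²) = 1.38 rad/s and ζ = σ/ω_n = 0.551.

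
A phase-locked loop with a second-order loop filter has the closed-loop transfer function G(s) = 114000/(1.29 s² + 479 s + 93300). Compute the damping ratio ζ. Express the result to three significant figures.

Dividing through by 1.29: denominator becomes s² + 371.3 s + 72330.
So ω_n = √72330 = 269 rad/s and ζ = 371.3/(2·269) = 0.690.

ζ ≈ 0.690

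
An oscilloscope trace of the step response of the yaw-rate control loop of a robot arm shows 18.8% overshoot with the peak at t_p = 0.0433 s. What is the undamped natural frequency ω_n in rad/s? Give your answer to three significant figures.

ω_n ≈ 82.2 rad/s

ζ from %OS: ζ = |ln 0.188|/√(π²+ln²0.188) = 0.470.
t_p = π/ω_d ⇒ ω_d = 72.6 rad/s; then ω_n = ω_d/√(1−ζ²) = 82.2 rad/s.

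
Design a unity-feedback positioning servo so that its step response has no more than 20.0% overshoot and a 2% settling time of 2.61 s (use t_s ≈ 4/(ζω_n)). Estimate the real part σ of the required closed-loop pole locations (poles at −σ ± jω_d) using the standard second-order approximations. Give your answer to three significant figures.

σ ≈ 1.53

The settling-time spec alone fixes σ = ζω_n = 4/t_s = 4/2.61 = 1.53.
(Overshoot then fixes ζ = 0.456 and hence ω_d = σ·√(1−ζ²)/ζ = 2.99 rad/s.)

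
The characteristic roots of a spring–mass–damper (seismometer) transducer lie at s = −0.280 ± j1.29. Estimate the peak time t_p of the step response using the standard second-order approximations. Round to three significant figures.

t_p = π/ω_d with ω_d = 1.29 (the imaginary part), so t_p = 2.44 s.

t_p ≈ 2.44 s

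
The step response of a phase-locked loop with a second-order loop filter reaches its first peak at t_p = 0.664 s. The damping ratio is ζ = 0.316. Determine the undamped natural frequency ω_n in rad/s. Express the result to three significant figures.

ω_n ≈ 4.99 rad/s

Peak time t_p = π/ω_d, so ω_d = π/t_p = π/0.664 = 4.73 rad/s.
ω_n = ω_d/√(1−ζ²) = 4.73/√0.900 = 4.99 rad/s.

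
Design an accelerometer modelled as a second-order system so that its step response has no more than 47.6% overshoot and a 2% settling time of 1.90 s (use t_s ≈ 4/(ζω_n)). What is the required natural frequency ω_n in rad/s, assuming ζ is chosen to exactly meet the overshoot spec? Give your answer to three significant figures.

ζ = −ln(OS)/√(π² + (ln OS)²). With OS = 0.476, ln OS = −0.7423 and ζ = 0.7423/3.228 = 0.230.
Then ω_n = 4/(ζ t_s) = 4/(0.230 × 1.90) = 9.15 rad/s.

ω_n ≈ 9.15 rad/s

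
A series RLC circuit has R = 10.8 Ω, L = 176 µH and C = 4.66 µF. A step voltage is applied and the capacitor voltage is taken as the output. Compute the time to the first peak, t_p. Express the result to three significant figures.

For a series RLC circuit (capacitor voltage as output), ω_n = 1/√(LC) = 1/√(176 µH · 4.66 µF) = 34900 rad/s.
ζ = (R/2)·√(C/L) = (10.8/2)·√(4.66 µF/176 µH) = 0.879.
ω_d = 34900·√(1 − 0.879²) = 16700 rad/s. t_p = π/ω_d = 0.000188 s.

t_p ≈ 0.000188 s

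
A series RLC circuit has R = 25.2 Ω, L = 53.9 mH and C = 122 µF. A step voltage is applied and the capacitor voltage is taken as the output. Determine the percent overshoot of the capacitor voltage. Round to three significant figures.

For a series RLC circuit (capacitor voltage as output), ω_n = 1/√(LC) = 1/√(53.9 mH · 122 µF) = 390 rad/s.
ζ = (R/2)·√(C/L) = (25.2/2)·√(122 µF/53.9 mH) = 0.599.
%OS = 100·exp(−πζ/√(1−ζ²)) = 9.51%.

%OS ≈ 9.51%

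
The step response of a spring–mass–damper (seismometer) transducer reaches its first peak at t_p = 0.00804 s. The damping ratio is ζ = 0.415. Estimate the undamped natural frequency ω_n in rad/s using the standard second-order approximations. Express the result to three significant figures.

ω_n ≈ 429 rad/s

Peak time t_p = π/ω_d, so ω_d = π/t_p = π/0.00804 = 391 rad/s.
ω_n = ω_d/√(1−ζ²) = 391/√0.828 = 429 rad/s.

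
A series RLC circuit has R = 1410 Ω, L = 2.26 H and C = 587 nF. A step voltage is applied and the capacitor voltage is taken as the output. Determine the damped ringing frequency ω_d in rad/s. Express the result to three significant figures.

ω_d ≈ 810 rad/s

For a series RLC circuit (capacitor voltage as output), ω_n = 1/√(LC) = 1/√(2.26 H · 587 nF) = 868 rad/s.
ζ = (R/2)·√(C/L) = (1410/2)·√(587 nF/2.26 H) = 0.359.
ω_d = ω_n√(1−ζ²) = 810 rad/s.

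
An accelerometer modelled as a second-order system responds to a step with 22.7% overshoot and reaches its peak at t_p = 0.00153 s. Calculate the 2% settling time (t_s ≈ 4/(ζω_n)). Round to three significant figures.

t_s ≈ 0.00413 s

From the overshoot, ζ = −ln(OS)/√(π²+ln²(OS)) = 0.427.
From t_p = π/ω_d, ω_d = π/0.00153 = 2050 rad/s, so ω_n = ω_d/√(1−ζ²) = 2270 rad/s.
t_s ≈ 4/(ζω_n) = 4/(0.427·2270) = 0.00413 s.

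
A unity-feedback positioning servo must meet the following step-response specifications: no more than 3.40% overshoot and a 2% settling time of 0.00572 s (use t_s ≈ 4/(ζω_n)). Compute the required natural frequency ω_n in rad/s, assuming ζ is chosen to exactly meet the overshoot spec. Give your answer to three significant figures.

ω_n ≈ 955 rad/s

ζ = −ln(OS)/√(π² + (ln OS)²). With OS = 0.0340, ln OS = −3.381 and ζ = 3.381/4.616 = 0.733.
Then ω_n = 4/(ζ t_s) = 4/(0.733 × 0.00572) = 955 rad/s.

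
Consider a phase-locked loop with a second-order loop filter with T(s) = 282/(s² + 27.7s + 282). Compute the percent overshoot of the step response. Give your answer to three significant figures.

%OS ≈ 1.02%

ω_n = √282 = 16.8 rad/s; ζ = 27.7/(2·16.8) = 0.825.
%OS = 100 e^{−πζ/√(1−ζ²)} with ζ = 0.825 gives 1.02%.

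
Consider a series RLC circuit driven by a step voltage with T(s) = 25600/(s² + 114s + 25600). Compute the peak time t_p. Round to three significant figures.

ω_n = √25600 = 160 rad/s; ζ = 114/(2·160) = 0.356.
ω_d = 160·√(1 − 0.356²) = 150 rad/s. Then t_p = π/ω_d = 0.0210 s.

t_p ≈ 0.0210 s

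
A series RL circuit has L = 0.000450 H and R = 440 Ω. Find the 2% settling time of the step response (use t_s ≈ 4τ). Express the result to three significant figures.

τ = L/R = 0.000450/440 = 0.00000102 s.
t_s ≈ 4τ = 0.00000409 s.

t_s ≈ 0.00000409 s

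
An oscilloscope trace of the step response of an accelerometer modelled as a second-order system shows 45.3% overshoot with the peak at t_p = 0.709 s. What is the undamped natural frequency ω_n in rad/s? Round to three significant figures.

ω_n ≈ 4.57 rad/s

ζ from %OS: ζ = |ln 0.453|/√(π²+ln²0.453) = 0.244.
From t_p = π/ω_d, ω_d = π/0.709 = 4.43 rad/s, so ω_n = ω_d/√(1−ζ²) = 4.57 rad/s.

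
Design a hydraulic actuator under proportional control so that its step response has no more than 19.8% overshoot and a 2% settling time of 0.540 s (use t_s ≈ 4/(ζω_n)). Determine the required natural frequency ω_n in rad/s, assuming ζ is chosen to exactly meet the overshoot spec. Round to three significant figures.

ζ = −ln(OS)/√(π² + (ln OS)²). With OS = 0.198, ln OS = −1.619 and ζ = 1.619/3.534 = 0.458.
Then ω_n = 4/(ζ t_s) = 4/(0.458 × 0.540) = 16.2 rad/s.

ω_n ≈ 16.2 rad/s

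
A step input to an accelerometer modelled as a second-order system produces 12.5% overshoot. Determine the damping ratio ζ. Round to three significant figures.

ζ = −ln(OS)/√(π² + (ln OS)²). With OS = 0.125, ln OS = −2.079 and ζ = 2.079/3.767 = 0.552.

ζ ≈ 0.552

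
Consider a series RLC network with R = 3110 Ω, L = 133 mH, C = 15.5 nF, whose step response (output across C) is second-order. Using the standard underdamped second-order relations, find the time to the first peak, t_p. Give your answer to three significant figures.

For a series RLC circuit (capacitor voltage as output), ω_n = 1/√(LC) = 1/√(133 mH · 15.5 nF) = 22000 rad/s.
ζ = (R/2)·√(C/L) = (3110/2)·√(15.5 nF/133 mH) = 0.531.
ω_d = 22000·√(1 − 0.531²) = 18700 rad/s. t_p = π/ω_d = 0.000168 s.

t_p ≈ 0.000168 s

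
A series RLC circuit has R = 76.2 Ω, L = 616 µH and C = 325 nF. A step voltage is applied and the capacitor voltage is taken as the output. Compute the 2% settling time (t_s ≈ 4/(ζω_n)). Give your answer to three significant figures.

For a series RLC circuit (capacitor voltage as output), ω_n = 1/√(LC) = 1/√(616 µH · 325 nF) = 70700 rad/s.
ζ = (R/2)·√(C/L) = (76.2/2)·√(325 nF/616 µH) = 0.875.
t_s ≈ 4/(ζω_n) = 0.0000647 s.

t_s ≈ 0.0000647 s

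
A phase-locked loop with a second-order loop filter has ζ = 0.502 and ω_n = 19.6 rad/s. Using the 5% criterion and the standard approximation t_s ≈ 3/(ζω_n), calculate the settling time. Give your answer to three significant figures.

t_s ≈ 0.305 s

t_s ≈ 3/(ζω_n) = 3/(0.502 × 19.6) = 0.305 s.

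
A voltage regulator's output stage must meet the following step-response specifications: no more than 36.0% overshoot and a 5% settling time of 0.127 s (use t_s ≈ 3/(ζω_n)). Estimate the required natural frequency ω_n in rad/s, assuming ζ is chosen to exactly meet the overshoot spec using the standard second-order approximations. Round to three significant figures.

From %OS = 100·exp(−πζ/√(1−ζ²)), invert to get ζ = −ln(OS)/√(π² + ln²(OS)) with OS = 0.360.
−ln 0.360 = 1.022, so ζ = 1.022/√(π² + 1.044) = 0.309.
Then ω_n = 3/(ζ t_s) = 3/(0.309 × 0.127) = 76.4 rad/s.

ω_n ≈ 76.4 rad/s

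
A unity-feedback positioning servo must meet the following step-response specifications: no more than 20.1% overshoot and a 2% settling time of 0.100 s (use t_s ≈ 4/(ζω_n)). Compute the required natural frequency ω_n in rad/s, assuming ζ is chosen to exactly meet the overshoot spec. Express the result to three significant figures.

ω_n ≈ 87.9 rad/s

Inverting the overshoot relation: ζ = |ln 0.201|/√(π² + ln²0.201) = 0.455.
Then ω_n = 4/(ζ t_s) = 4/(0.455 × 0.100) = 87.9 rad/s.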